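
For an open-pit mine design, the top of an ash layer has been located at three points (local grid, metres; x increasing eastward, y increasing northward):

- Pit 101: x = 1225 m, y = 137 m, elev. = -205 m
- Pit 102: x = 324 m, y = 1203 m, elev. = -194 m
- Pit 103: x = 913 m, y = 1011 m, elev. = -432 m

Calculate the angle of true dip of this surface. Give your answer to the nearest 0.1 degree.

Two edge vectors: Pit 101→Pit 102 = (-901, 1066, 11), Pit 101→Pit 103 = (-312, 874, -227).
Normal n = (Pit 101→Pit 102) × (Pit 101→Pit 103) = (-251596, -207959, -454882).
So ∂z/∂x = −n_x/n_z = −0.55310 and ∂z/∂y = −n_y/n_z = −0.45717.
Gradient magnitude |∇z| = √(a² + b²) = √(0.30592 + 0.20901) = 0.71758.
True dip = arctan(0.71758) = 35.7°, dipping toward NE (azimuth ≈ 050°).

35.7°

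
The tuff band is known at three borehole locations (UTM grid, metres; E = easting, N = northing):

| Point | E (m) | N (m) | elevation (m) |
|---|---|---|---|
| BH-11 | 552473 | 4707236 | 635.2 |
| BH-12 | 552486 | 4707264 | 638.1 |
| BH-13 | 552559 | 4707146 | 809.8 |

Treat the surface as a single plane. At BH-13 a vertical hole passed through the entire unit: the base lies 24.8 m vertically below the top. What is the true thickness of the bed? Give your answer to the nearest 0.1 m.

13.5 m

Two edge vectors: BH-11→BH-12 = (13, 28, 2.9), BH-11→BH-13 = (86, -90, 174.6).
Normal n = (BH-11→BH-12) × (BH-11→BH-13) = (5149.8, -2020.4, -3578).
So ∂z/∂E = −n_x/n_z = 1.43930 and ∂z/∂N = −n_y/n_z = −0.56467.
|∇z| = √(a²+b²) = 1.54610, so dip δ = arctan(1.54610) = 57.11°.
True thickness = vertical thickness × cos δ = 24.8 × cos 57.11° = 13.5 m.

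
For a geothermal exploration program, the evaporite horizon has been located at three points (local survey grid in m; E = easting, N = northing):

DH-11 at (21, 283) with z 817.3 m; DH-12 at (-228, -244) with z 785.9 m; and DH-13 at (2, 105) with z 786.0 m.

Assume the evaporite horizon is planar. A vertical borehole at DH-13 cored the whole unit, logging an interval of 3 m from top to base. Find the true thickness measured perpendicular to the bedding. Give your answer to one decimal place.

Two edge vectors: DH-11→DH-12 = (-249, -527, -31.4), DH-11→DH-13 = (-19, -178, -31.3).
Normal n = (DH-11→DH-12) × (DH-11→DH-13) = (10905.9, -7197.1, 34309).
So ∂z/∂E = −n_x/n_z = −0.31787 and ∂z/∂N = −n_y/n_z = 0.20977.
|∇z| = √(a²+b²) = 0.38085, so dip δ = arctan(0.38085) = 20.85°.
True thickness = vertical thickness × cos δ = 3 × cos 20.85° = 2.8 m.

2.8 m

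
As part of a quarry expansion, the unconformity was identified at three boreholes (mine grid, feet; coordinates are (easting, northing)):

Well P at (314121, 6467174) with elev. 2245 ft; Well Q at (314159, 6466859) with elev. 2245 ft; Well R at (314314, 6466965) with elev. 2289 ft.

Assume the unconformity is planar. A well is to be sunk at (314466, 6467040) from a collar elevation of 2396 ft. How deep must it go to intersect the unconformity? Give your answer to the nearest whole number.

Let the plane be z = a·E + b·N + c.
Well Q−Well P: 38a − 315b = 0;  Well R−Well P: 193a − 209b = 44.
Solving gives a = 0.26223677, b = 0.03163491.
Then c = 2245 − a·314121 − b·6467174 = −284717.56.
At (314466, 6467040): z_contact = 82464.5 + 204584.2 − 284717.56 = 2331.2 ft.
Depth below ground = 2396 − 2331.2 = 65 ft.

65 ft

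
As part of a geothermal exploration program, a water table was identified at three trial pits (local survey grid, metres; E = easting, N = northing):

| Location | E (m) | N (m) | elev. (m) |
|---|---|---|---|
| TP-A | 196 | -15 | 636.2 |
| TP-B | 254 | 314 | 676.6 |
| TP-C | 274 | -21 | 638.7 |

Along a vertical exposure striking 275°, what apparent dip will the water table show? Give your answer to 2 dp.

Two edge vectors: TP-A→TP-B = (58, 329, 40.4), TP-A→TP-C = (78, -6, 2.5).
Normal n = (TP-A→TP-B) × (TP-A→TP-C) = (1064.9, 3006.2, -26010).
So ∂z/∂E = −n_x/n_z = 0.04094 and ∂z/∂N = −n_y/n_z = 0.11558.
Unit vector along 275° is (sin 275°, cos 275°) = (-0.9962, 0.0872).
Slope in that direction = a·(-0.9962) + b·(0.0872) = −0.03071.
Apparent dip = arctan|0.03071| = 1.76° (true dip is 7.0°, so apparent ≤ true as expected).

1.76°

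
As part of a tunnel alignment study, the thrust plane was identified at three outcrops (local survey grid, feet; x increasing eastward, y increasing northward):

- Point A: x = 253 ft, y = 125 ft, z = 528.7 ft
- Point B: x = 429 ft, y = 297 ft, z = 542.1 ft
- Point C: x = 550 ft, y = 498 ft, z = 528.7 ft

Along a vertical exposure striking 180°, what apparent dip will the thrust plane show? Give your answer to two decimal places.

15.28°

Two edge vectors: Point A→Point B = (176, 172, 13.4), Point A→Point C = (297, 373, 0).
Normal n = (Point A→Point B) × (Point A→Point C) = (-4998.2, 3979.8, 14564).
So ∂z/∂x = −n_x/n_z = 0.34319 and ∂z/∂y = −n_y/n_z = −0.27326.
Unit vector along 180° is (sin 180°, cos 180°) = (0.0000, -1.0000).
Slope in that direction = a·(0.0000) + b·(-1.0000) = 0.27326.
Apparent dip = arctan|0.27326| = 15.28° (true dip is 23.7°, so apparent ≤ true as expected).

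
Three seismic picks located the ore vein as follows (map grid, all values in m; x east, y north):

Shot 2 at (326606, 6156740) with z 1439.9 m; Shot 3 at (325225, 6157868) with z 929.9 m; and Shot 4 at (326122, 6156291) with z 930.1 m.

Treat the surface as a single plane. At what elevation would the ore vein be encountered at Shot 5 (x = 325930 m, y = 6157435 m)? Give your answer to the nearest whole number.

Two edge vectors: Shot 2→Shot 3 = (-1381, 1128, -510), Shot 2→Shot 4 = (-484, -449, -509.8).
Normal n = (Shot 2→Shot 3) × (Shot 2→Shot 4) = (-804044.4, -457193.8, 1166021).
So ∂z/∂x = −n_x/n_z = 0.68956254 and ∂z/∂y = −n_y/n_z = 0.39209740.
Intercept c from Shot 2: 1439.9 − 225215.26 − 2414041.73 = −2637817.10.
At (325930, 6157435): z = 224749.1 + 2414314.2 − 2637817.10 = 1246.3 m.

1246 m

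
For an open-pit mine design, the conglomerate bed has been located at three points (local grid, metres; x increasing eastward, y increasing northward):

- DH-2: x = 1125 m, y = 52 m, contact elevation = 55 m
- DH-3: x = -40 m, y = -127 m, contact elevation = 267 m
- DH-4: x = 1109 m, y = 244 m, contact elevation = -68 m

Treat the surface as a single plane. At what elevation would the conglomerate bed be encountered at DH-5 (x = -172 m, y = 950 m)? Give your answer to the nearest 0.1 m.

Let the plane be z = a·x + b·y + c.
DH-3−DH-2: −1165a − 179b = 212;  DH-4−DH-2: −16a + 192b = −123.
Solving gives a = −0.082487, b = −0.647499.
Then c = 55 − a·1125 − b·52 = 181.47.
At (-172, 950): z = 14.2 − 615.1 + 181.47 = -419.5 m.

-419.5 m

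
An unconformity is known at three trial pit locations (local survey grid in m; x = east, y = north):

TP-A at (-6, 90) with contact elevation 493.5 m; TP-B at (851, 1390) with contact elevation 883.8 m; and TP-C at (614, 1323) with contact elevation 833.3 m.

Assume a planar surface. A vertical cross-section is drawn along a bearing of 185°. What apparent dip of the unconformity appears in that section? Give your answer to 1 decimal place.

11.8°

Let the plane be z = a·x + b·y + c.
TP-B−TP-A: 857a + 1300b = 390.3;  TP-C−TP-A: 620a + 1233b = 339.8.
Solving gives a = 0.15757, b = 0.19636.
Unit vector along 185° is (sin 185°, cos 185°) = (-0.0872, -0.9962).
Slope in that direction = a·(-0.0872) + b·(-0.9962) = −0.20934.
Apparent dip = arctan|0.20934| = 11.8° (true dip is 14.1°, so apparent ≤ true as expected).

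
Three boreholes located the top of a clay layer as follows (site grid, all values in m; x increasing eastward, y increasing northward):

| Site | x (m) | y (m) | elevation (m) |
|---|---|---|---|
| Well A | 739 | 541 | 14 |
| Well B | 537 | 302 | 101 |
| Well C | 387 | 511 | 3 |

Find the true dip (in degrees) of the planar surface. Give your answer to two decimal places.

23.08°

Two edge vectors: Well A→Well B = (-202, -239, 87), Well A→Well C = (-352, -30, -11).
Normal n = (Well A→Well B) × (Well A→Well C) = (5239, -32846, -78068).
So ∂z/∂x = −n_x/n_z = 0.06711 and ∂z/∂y = −n_y/n_z = −0.42074.
Gradient magnitude |∇z| = √(a² + b²) = √(0.00450 + 0.17702) = 0.42605.
True dip = arctan(0.42605) = 23.08°, dipping toward N (azimuth ≈ 351°).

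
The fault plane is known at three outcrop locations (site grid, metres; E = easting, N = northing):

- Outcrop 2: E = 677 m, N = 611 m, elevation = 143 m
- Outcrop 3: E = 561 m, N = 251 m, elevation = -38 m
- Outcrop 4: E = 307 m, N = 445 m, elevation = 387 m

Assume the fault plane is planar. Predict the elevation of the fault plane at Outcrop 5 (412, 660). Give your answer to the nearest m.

458 m

Two edge vectors: Outcrop 2→Outcrop 3 = (-116, -360, -181), Outcrop 2→Outcrop 4 = (-370, -166, 244).
Normal n = (Outcrop 2→Outcrop 3) × (Outcrop 2→Outcrop 4) = (-117886, 95274, -113944).
So ∂z/∂E = −n_x/n_z = −1.03460 and ∂z/∂N = −n_y/n_z = 0.83615.
Intercept c from Outcrop 2: 143 + 700.42 − 510.89 = 332.54.
At (412, 660): z = −426.3 + 551.9 + 332.54 = 458.1 m.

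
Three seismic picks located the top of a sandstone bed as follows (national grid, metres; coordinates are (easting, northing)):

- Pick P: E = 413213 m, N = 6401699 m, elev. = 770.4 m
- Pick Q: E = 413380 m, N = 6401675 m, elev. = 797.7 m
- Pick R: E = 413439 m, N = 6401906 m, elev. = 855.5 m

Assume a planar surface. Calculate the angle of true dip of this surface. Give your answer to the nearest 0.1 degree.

15.6°

Let the plane be z = a·E + b·N + c.
Pick Q−Pick P: 167a − 24b = 27.3;  Pick R−Pick P: 226a + 207b = 85.1.
Solving gives a = 0.19237, b = 0.20108.
Gradient magnitude |∇z| = √(a² + b²) = √(0.03701 + 0.04043) = 0.27828.
True dip = arctan(0.27828) = 15.6°, dipping toward SW (azimuth ≈ 224°).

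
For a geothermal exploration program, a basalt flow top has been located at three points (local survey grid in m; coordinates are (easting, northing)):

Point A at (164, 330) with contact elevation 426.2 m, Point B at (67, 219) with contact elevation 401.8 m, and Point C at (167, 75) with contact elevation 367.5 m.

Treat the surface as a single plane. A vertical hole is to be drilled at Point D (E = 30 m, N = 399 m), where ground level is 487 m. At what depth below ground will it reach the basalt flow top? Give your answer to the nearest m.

43 m

Two edge vectors: Point A→Point B = (-97, -111, -24.4), Point A→Point C = (3, -255, -58.7).
Normal n = (Point A→Point B) × (Point A→Point C) = (293.7, -5767.1, 25068).
So ∂z/∂E = −n_x/n_z = −0.01172 and ∂z/∂N = −n_y/n_z = 0.23006.
Intercept c from Point A: 426.2 + 1.92 − 75.92 = 352.20.
At (30, 399): z_contact = −0.4 + 91.8 + 352.20 = 443.6 m.
Depth below ground = 487 − 443.6 = 43 m.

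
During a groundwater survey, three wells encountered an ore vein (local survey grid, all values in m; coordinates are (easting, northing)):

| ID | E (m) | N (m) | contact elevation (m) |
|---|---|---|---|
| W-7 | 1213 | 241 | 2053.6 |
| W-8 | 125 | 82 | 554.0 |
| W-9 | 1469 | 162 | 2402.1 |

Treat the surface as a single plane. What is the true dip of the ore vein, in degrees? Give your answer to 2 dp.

53.94°

Let the plane be z = a·E + b·N + c.
W-8−W-7: −1088a − 159b = −1499.6;  W-9−W-7: 256a − 79b = 348.5.
Solving gives a = 1.37285, b = 0.03734.
Gradient magnitude |∇z| = √(a² + b²) = √(1.88472 + 0.00139) = 1.37336.
True dip = arctan(1.37336) = 53.94°, dipping toward W (azimuth ≈ 268°).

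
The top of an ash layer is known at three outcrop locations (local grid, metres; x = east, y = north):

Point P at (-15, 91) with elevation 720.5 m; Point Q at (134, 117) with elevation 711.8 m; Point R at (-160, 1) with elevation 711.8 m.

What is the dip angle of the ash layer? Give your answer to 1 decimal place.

15.9°

Two edge vectors: Point P→Point Q = (149, 26, -8.7), Point P→Point R = (-145, -90, -8.7).
Normal n = (Point P→Point Q) × (Point P→Point R) = (-1009.2, 2557.8, -9640).
So ∂z/∂x = −n_x/n_z = −0.10469 and ∂z/∂y = −n_y/n_z = 0.26533.
Gradient magnitude |∇z| = √(a² + b²) = √(0.01096 + 0.07040) = 0.28524.
True dip = arctan(0.28524) = 15.9°, dipping toward SSE (azimuth ≈ 158°).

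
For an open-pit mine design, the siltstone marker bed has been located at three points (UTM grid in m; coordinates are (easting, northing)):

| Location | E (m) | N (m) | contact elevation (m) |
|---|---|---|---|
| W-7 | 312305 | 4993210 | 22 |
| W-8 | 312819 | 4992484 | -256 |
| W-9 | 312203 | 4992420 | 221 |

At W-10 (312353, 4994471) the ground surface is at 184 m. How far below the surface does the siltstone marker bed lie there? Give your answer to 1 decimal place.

Two edge vectors: W-7→W-8 = (514, -726, -278), W-7→W-9 = (-102, -790, 199).
Normal n = (W-7→W-8) × (W-7→W-9) = (-364094, -73930, -480112).
So ∂z/∂E = −n_x/n_z = −0.758352218 and ∂z/∂N = −n_y/n_z = −0.153984904.
Intercept c from W-7: 22 + 236837.19 + 768878.96 = 1005738.15.
At (312353, 4994471): z_contact = −236873.59 − 769073.14 + 1005738.15 = -208.58 m.
Depth below ground = 184 − (-208.58) = 392.6 m.

392.6 m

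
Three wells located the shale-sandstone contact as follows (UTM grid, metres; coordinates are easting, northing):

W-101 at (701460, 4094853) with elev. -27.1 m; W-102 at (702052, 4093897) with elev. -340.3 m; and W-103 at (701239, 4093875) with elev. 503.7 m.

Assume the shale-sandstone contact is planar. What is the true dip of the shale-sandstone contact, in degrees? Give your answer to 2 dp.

Two edge vectors: W-101→W-102 = (592, -956, -313.2), W-101→W-103 = (-221, -978, 530.8).
Normal n = (W-101→W-102) × (W-101→W-103) = (-813754.4, -245016.4, -790252).
So ∂z/∂easting = −n_x/n_z = −1.02974 and ∂z/∂northing = −n_y/n_z = −0.31005.
Gradient magnitude |∇z| = √(a² + b²) = √(1.06037 + 0.09613) = 1.07540.
True dip = arctan(1.07540) = 47.08°, dipping toward ENE (azimuth ≈ 073°).

47.08°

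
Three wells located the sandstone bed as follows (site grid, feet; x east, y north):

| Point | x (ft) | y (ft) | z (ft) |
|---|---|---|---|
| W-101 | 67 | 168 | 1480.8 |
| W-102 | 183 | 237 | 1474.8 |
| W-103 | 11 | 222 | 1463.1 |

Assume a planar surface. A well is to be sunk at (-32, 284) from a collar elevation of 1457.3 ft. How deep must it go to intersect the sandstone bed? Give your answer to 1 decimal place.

12.6 ft

Let the plane be z = a·x + b·y + c.
W-102−W-101: 116a + 69b = −6;  W-103−W-101: −56a + 54b = −17.7.
Solving gives a = 0.08860, b = −0.23590.
Then c = 1480.8 − a·67 − b·168 = 1514.50.
At (-32, 284): z_contact = −2.84 − 67.00 + 1514.50 = 1444.66 ft.
Depth below ground = 1457.3 − 1444.66 = 12.6 ft.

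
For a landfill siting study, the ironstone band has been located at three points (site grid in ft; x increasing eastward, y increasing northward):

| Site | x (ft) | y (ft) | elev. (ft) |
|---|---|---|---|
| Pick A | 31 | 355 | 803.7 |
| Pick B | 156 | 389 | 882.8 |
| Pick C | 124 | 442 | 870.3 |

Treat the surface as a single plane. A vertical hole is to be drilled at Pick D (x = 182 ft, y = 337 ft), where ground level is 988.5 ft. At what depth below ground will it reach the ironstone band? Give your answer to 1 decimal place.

Two edge vectors: Pick A→Pick B = (125, 34, 79.1), Pick A→Pick C = (93, 87, 66.6).
Normal n = (Pick A→Pick B) × (Pick A→Pick C) = (-4617.3, -968.7, 7713).
So ∂z/∂x = −n_x/n_z = 0.59864 and ∂z/∂y = −n_y/n_z = 0.12559.
Intercept c from Pick A: 803.7 − 18.56 − 44.59 = 740.56.
At (182, 337): z_contact = 108.95 + 42.32 + 740.56 = 891.83 ft.
Depth below ground = 988.5 − 891.83 = 96.7 ft.

96.7 ft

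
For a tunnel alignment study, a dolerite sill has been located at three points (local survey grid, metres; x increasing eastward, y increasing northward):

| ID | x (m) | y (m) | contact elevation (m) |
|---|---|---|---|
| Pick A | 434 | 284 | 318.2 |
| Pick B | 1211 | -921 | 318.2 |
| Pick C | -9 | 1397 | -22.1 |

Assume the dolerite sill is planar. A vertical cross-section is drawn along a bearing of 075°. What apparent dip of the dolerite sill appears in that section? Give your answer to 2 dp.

54.53°

Let the plane be z = a·x + b·y + c.
Pick B−Pick A: 777a − 1205b = 0;  Pick C−Pick A: −443a + 1113b = −340.3.
Solving gives a = −1.23891, b = −0.79886.
Unit vector along 075° is (sin 75°, cos 75°) = (0.9659, 0.2588).
Slope in that direction = a·(0.9659) + b·(0.2588) = −1.40346.
Apparent dip = arctan|1.40346| = 54.53° (true dip is 55.8°, so apparent ≤ true as expected).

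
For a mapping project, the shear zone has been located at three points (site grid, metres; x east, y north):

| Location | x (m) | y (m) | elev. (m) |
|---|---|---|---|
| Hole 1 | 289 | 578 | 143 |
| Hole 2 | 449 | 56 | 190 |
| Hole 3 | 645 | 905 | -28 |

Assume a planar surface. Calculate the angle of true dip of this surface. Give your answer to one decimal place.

Two edge vectors: Hole 1→Hole 2 = (160, -522, 47), Hole 1→Hole 3 = (356, 327, -171).
Normal n = (Hole 1→Hole 2) × (Hole 1→Hole 3) = (73893, 44092, 238152).
So ∂z/∂x = −n_x/n_z = −0.31028 and ∂z/∂y = −n_y/n_z = −0.18514.
Gradient magnitude |∇z| = √(a² + b²) = √(0.09627 + 0.03428) = 0.36132.
True dip = arctan(0.36132) = 19.9°, dipping toward ENE (azimuth ≈ 059°).

19.9°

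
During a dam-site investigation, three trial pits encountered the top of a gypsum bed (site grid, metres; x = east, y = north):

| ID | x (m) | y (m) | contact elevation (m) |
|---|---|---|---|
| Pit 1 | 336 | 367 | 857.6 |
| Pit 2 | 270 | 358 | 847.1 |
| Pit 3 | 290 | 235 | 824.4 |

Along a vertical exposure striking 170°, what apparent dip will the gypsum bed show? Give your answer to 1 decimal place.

Let the plane be z = a·x + b·y + c.
Pit 2−Pit 1: −66a − 9b = −10.5;  Pit 3−Pit 1: −46a − 132b = −33.2.
Solving gives a = 0.13102, b = 0.20586.
Unit vector along 170° is (sin 170°, cos 170°) = (0.1736, -0.9848).
Slope in that direction = a·(0.1736) + b·(-0.9848) = −0.17998.
Apparent dip = arctan|0.17998| = 10.2° (true dip is 13.7°, so apparent ≤ true as expected).

10.2°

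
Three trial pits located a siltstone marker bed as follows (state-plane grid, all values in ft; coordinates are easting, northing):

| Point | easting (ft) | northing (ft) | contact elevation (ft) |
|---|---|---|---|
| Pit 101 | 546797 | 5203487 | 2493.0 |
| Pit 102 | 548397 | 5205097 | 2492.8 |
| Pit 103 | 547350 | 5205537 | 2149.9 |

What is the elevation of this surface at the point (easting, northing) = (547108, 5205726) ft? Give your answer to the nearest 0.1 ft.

Two edge vectors: Pit 101→Pit 102 = (1600, 1610, -0.2), Pit 101→Pit 103 = (553, 2050, -343.1).
Normal n = (Pit 101→Pit 102) × (Pit 101→Pit 103) = (-551981, 548849.4, 2389670).
So ∂z/∂easting = −n_x/n_z = 0.230986287 and ∂z/∂northing = −n_y/n_z = −0.229675813.
Intercept c from Pit 101: 2493 − 126302.61 + 1195115.11 = 1071305.50.
At (547108, 5205726): z = 126374.4 − 1195629.4 + 1071305.50 = 2050.6 ft.

2050.6 ft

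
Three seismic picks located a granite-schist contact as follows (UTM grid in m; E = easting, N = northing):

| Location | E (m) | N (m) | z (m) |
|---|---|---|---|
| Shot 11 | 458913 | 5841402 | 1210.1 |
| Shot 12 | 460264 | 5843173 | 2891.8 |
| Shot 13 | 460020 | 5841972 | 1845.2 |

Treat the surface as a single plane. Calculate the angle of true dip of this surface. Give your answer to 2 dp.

Two edge vectors: Shot 11→Shot 12 = (1351, 1771, 1681.7), Shot 11→Shot 13 = (1107, 570, 635.1).
Normal n = (Shot 11→Shot 12) × (Shot 11→Shot 13) = (166193.1, 1003621.8, -1190427).
So ∂z/∂E = −n_x/n_z = 0.13961 and ∂z/∂N = −n_y/n_z = 0.84308.
Gradient magnitude |∇z| = √(a² + b²) = √(0.01949 + 0.71078) = 0.85456.
True dip = arctan(0.85456) = 40.52°, dipping toward S (azimuth ≈ 189°).

40.52°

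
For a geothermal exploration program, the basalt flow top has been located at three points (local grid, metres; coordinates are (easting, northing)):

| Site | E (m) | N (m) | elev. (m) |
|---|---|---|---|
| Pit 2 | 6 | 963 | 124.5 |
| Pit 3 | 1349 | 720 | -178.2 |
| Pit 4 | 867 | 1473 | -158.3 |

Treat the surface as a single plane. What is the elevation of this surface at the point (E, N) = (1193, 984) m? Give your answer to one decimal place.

-174.5 m

Two edge vectors: Pit 2→Pit 3 = (1343, -243, -302.7), Pit 2→Pit 4 = (861, 510, -282.8).
Normal n = (Pit 2→Pit 3) × (Pit 2→Pit 4) = (223097.4, 119175.7, 894153).
So ∂z/∂E = −n_x/n_z = −0.249507 and ∂z/∂N = −n_y/n_z = −0.133283.
Intercept c from Pit 2: 124.5 + 1.50 + 128.35 = 254.35.
At (1193, 984): z = −297.7 − 131.2 + 254.35 = -174.5 m.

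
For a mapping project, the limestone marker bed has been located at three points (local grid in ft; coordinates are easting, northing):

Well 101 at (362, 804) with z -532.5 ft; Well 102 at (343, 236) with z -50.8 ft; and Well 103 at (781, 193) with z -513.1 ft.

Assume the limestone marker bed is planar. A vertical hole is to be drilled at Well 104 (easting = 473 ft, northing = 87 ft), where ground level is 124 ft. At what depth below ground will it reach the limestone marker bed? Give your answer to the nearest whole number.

Let the plane be z = a·easting + b·northing + c.
Well 102−Well 101: −19a − 568b = 481.7;  Well 103−Well 101: 419a − 611b = 19.4.
Solving gives a = −1.13501, b = −0.81010.
Then c = -532.5 − a·362 − b·804 = 529.69.
At (473, 87): z_contact = −536.9 − 70.5 + 529.69 = -77.6 ft.
Depth below ground = 124 − (-77.6) = 202 ft.

202 ft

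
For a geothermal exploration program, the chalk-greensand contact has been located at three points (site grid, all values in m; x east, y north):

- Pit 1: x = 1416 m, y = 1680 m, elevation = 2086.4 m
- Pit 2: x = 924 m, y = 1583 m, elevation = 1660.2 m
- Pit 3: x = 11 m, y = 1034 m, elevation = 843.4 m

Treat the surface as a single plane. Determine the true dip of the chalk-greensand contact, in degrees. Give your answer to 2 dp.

Two edge vectors: Pit 1→Pit 2 = (-492, -97, -426.2), Pit 1→Pit 3 = (-1405, -646, -1243).
Normal n = (Pit 1→Pit 2) × (Pit 1→Pit 3) = (-154754.2, -12745, 181547).
So ∂z/∂x = −n_x/n_z = 0.85242 and ∂z/∂y = −n_y/n_z = 0.07020.
Gradient magnitude |∇z| = √(a² + b²) = √(0.72662 + 0.00493) = 0.85531.
True dip = arctan(0.85531) = 40.54°, dipping toward W (azimuth ≈ 265°).

40.54°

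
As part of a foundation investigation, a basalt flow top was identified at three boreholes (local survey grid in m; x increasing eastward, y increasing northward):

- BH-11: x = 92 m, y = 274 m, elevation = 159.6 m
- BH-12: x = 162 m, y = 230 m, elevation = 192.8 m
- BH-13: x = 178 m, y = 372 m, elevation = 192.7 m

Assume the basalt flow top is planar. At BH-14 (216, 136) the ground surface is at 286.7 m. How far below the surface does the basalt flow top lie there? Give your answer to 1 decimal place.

Let the plane be z = a·x + b·y + c.
BH-12−BH-11: 70a − 44b = 33.2;  BH-13−BH-11: 86a + 98b = 33.1.
Solving gives a = 0.44250, b = −0.05056.
Then c = 159.6 − a·92 − b·274 = 132.74.
At (216, 136): z_contact = 95.58 − 6.88 + 132.74 = 221.45 m.
Depth below ground = 286.7 − 221.45 = 65.3 m.

65.3 m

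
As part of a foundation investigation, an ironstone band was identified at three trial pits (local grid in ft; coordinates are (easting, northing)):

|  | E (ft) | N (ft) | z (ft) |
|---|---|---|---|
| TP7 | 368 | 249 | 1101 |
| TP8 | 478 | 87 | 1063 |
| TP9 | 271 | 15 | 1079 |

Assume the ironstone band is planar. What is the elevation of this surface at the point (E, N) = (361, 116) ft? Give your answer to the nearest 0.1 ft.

1082.3 ft

Two edge vectors: TP7→TP8 = (110, -162, -38), TP7→TP9 = (-97, -234, -22).
Normal n = (TP7→TP8) × (TP7→TP9) = (-5328, 6106, -41454).
So ∂z/∂E = −n_x/n_z = −0.12853 and ∂z/∂N = −n_y/n_z = 0.14730.
Intercept c from TP7: 1101 + 47.30 − 36.68 = 1111.62.
At (361, 116): z = −46.4 + 17.1 + 1111.62 = 1082.3 ft.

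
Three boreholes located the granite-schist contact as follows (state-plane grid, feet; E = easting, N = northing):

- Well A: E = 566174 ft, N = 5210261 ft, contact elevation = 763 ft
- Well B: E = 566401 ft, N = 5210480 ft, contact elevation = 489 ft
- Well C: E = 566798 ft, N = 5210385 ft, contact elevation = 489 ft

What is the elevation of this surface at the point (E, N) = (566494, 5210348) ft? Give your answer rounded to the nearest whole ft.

Two edge vectors: Well A→Well B = (227, 219, -274), Well A→Well C = (624, 124, -274).
Normal n = (Well A→Well B) × (Well A→Well C) = (-26030, -108778, -108508).
So ∂z/∂E = −n_x/n_z = −0.23989015 and ∂z/∂N = −n_y/n_z = −1.00248830.
Intercept c from Well A: 763 + 135819.56 + 5223225.67 = 5359808.23.
At (566494, 5210348): z = −135896.3 − 5223312.9 + 5359808.23 = 599.0 ft.

599 ft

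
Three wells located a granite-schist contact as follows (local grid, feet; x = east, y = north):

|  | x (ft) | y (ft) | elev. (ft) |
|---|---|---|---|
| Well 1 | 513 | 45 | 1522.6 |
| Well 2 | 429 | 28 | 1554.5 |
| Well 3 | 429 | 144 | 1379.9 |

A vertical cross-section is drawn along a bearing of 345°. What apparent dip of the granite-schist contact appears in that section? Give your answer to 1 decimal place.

Two edge vectors: Well 1→Well 2 = (-84, -17, 31.9), Well 1→Well 3 = (-84, 99, -142.7).
Normal n = (Well 1→Well 2) × (Well 1→Well 3) = (-732.2, -14666.4, -9744).
So ∂z/∂x = −n_x/n_z = −0.07514 and ∂z/∂y = −n_y/n_z = −1.50517.
Unit vector along 345° is (sin 345°, cos 345°) = (-0.2588, 0.9659).
Slope in that direction = a·(-0.2588) + b·(0.9659) = −1.43444.
Apparent dip = arctan|1.43444| = 55.1° (true dip is 56.4°, so apparent ≤ true as expected).

55.1°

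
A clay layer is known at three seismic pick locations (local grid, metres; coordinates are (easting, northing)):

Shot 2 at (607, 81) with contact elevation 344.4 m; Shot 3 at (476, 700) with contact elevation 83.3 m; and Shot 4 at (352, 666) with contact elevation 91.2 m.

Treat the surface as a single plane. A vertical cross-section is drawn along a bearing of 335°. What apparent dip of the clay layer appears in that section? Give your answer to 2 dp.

Let the plane be z = a·E + b·N + c.
Shot 3−Shot 2: −131a + 619b = −261.1;  Shot 4−Shot 2: −255a + 585b = −253.2.
Solving gives a = 0.04910, b = −0.41142.
Unit vector along 335° is (sin 335°, cos 335°) = (-0.4226, 0.9063).
Slope in that direction = a·(-0.4226) + b·(0.9063) = −0.39362.
Apparent dip = arctan|0.39362| = 21.49° (true dip is 22.5°, so apparent ≤ true as expected).

21.49°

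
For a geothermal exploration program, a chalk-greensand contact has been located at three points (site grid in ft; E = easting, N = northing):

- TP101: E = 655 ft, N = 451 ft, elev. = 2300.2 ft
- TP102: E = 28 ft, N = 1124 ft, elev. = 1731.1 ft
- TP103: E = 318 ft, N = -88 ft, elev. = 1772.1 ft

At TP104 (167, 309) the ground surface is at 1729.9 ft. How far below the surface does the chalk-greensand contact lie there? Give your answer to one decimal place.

Two edge vectors: TP101→TP102 = (-627, 673, -569.1), TP101→TP103 = (-337, -539, -528.1).
Normal n = (TP101→TP102) × (TP101→TP103) = (-662156.2, -139332, 564754).
So ∂z/∂E = −n_x/n_z = 1.172468 and ∂z/∂N = −n_y/n_z = 0.246713.
Intercept c from TP101: 2300.2 − 767.97 − 111.27 = 1420.97.
At (167, 309): z_contact = 195.80 + 76.23 + 1420.97 = 1693.00 ft.
Depth below ground = 1729.9 − 1693.00 = 36.9 ft.

36.9 ft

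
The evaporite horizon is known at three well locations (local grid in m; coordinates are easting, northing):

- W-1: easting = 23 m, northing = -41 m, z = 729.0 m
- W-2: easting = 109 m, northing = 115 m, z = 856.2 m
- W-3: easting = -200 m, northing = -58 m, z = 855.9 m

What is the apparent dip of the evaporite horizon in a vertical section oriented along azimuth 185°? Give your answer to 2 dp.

Let the plane be z = a·easting + b·northing + c.
W-2−W-1: 86a + 156b = 127.2;  W-3−W-1: −223a − 17b = 126.9.
Solving gives a = −0.65891, b = 1.17863.
Unit vector along 185° is (sin 185°, cos 185°) = (-0.0872, -0.9962).
Slope in that direction = a·(-0.0872) + b·(-0.9962) = −1.11672.
Apparent dip = arctan|1.11672| = 48.16° (true dip is 53.5°, so apparent ≤ true as expected).

48.16°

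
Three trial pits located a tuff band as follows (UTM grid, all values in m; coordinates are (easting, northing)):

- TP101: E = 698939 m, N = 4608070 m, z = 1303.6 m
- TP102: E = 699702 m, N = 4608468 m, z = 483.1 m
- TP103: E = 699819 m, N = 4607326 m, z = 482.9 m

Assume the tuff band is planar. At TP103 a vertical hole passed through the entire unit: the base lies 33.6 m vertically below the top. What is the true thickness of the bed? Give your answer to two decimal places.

23.45 m

Two edge vectors: TP101→TP102 = (763, 398, -820.5), TP101→TP103 = (880, -744, -820.7).
Normal n = (TP101→TP102) × (TP101→TP103) = (-937090.6, -95845.9, -917912).
So ∂z/∂E = −n_x/n_z = −1.02089 and ∂z/∂N = −n_y/n_z = −0.10442.
|∇z| = √(a²+b²) = 1.02622, so dip δ = arctan(1.02622) = 45.74°.
True thickness = vertical thickness × cos δ = 33.6 × cos 45.74° = 23.45 m.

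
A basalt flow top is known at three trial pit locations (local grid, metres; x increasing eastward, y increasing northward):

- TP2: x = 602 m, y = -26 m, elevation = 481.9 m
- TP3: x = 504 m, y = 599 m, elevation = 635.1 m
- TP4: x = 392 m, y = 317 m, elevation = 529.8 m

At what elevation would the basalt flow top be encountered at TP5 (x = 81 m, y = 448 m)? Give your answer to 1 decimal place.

Two edge vectors: TP2→TP3 = (-98, 625, 153.2), TP2→TP4 = (-210, 343, 47.9).
Normal n = (TP2→TP3) × (TP2→TP4) = (-22610.1, -27477.8, 97636).
So ∂z/∂x = −n_x/n_z = 0.23158 and ∂z/∂y = −n_y/n_z = 0.28143.
Intercept c from TP2: 481.9 − 139.41 + 7.32 = 349.81.
At (81, 448): z = 18.8 + 126.1 + 349.81 = 494.6 m.

494.6 m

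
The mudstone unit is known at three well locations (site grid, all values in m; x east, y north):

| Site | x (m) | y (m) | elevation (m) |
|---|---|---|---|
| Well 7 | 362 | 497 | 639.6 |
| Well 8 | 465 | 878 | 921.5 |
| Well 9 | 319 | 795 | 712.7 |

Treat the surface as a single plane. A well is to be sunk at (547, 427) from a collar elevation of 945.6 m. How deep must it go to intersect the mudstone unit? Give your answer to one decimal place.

Two edge vectors: Well 7→Well 8 = (103, 381, 281.9), Well 7→Well 9 = (-43, 298, 73.1).
Normal n = (Well 7→Well 8) × (Well 7→Well 9) = (-56155.1, -19651, 47077).
So ∂z/∂x = −n_x/n_z = 1.19284 and ∂z/∂y = −n_y/n_z = 0.41742.
Intercept c from Well 7: 639.6 − 431.81 − 207.46 = 0.33.
At (547, 427): z_contact = 652.48 + 178.24 + 0.33 = 831.05 m.
Depth below ground = 945.6 − 831.05 = 114.5 m.

114.5 m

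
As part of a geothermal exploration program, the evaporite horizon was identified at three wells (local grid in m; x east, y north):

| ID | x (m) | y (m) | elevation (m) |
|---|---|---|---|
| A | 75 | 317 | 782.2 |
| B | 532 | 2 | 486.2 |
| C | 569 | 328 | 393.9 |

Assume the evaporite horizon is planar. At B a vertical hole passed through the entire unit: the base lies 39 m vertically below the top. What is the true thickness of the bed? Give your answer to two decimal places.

30.37 m

Let the plane be z = a·x + b·y + c.
B−A: 457a − 315b = −296;  C−A: 494a + 11b = −388.3.
Solving gives a = −0.78170, b = −0.19441.
|∇z| = √(a²+b²) = 0.80552, so dip δ = arctan(0.80552) = 38.85°.
True thickness = vertical thickness × cos δ = 39 × cos 38.85° = 30.37 m.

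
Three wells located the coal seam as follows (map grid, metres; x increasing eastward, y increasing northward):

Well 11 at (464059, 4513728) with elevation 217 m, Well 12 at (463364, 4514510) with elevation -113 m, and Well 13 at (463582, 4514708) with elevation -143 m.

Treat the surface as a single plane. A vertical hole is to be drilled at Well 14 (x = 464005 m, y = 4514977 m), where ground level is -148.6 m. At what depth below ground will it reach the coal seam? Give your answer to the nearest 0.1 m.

Let the plane be z = a·x + b·y + c.
Well 12−Well 11: −695a + 782b = −330;  Well 13−Well 11: −477a + 980b = −360.
Solving gives a = 0.135936070, b = −0.301182137.
Then c = 217 − a·464059 − b·4513728 = 1296588.89.
At (464005, 4514977): z_contact = 63075.02 − 1359830.42 + 1296588.89 = -166.52 m.
Depth below ground = -148.6 − (-166.52) = 17.9 m.

17.9 m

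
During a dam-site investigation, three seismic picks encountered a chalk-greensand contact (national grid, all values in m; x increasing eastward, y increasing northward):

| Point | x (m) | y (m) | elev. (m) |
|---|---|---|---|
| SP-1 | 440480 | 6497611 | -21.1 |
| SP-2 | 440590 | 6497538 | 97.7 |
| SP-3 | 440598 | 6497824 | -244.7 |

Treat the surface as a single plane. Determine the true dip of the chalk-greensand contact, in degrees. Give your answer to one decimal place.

51.1°

Two edge vectors: SP-1→SP-2 = (110, -73, 118.8), SP-1→SP-3 = (118, 213, -223.6).
Normal n = (SP-1→SP-2) × (SP-1→SP-3) = (-8981.6, 38614.4, 32044).
So ∂z/∂x = −n_x/n_z = 0.28029 and ∂z/∂y = −n_y/n_z = −1.20504.
Gradient magnitude |∇z| = √(a² + b²) = √(0.07856 + 1.45213) = 1.23721.
True dip = arctan(1.23721) = 51.1°, dipping toward NNW (azimuth ≈ 347°).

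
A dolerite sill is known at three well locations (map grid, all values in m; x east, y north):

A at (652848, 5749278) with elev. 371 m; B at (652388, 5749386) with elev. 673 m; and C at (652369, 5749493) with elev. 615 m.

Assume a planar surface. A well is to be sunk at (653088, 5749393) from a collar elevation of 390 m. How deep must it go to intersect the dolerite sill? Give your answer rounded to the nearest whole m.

294 m

Let the plane be z = a·x + b·y + c.
B−A: −460a + 108b = 302;  C−A: −479a + 215b = 244.
Solving gives a = −0.81788501, b = −0.68728799.
Then c = 371 − a·652848 − b·5749278 = 4485735.32.
At (653088, 5749393): z_contact = −534150.9 − 3951488.8 + 4485735.32 = 95.7 m.
Depth below ground = 390 − 95.7 = 294 m.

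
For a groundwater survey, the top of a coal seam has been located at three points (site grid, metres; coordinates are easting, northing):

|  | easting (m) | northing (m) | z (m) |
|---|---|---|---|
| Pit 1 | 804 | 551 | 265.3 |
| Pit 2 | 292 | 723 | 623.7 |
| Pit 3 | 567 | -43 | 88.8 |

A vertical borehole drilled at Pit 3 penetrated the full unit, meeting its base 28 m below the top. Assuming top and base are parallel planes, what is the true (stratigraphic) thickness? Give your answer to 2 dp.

Two edge vectors: Pit 1→Pit 2 = (-512, 172, 358.4), Pit 1→Pit 3 = (-237, -594, -176.5).
Normal n = (Pit 1→Pit 2) × (Pit 1→Pit 3) = (182531.6, -175308.8, 344892).
So ∂z/∂easting = −n_x/n_z = −0.52924 and ∂z/∂northing = −n_y/n_z = 0.50830.
|∇z| = √(a²+b²) = 0.73380, so dip δ = arctan(0.73380) = 36.27°.
True thickness = vertical thickness × cos δ = 28 × cos 36.27° = 22.57 m.

22.57 m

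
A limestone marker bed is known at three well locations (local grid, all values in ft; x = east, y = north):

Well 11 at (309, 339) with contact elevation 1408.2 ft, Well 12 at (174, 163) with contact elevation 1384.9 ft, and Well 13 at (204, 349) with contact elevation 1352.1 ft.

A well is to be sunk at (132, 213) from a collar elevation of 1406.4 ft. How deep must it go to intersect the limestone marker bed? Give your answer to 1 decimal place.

55.8 ft

Let the plane be z = a·x + b·y + c.
Well 12−Well 11: −135a − 176b = −23.3;  Well 13−Well 11: −105a + 10b = −56.1.
Solving gives a = 0.50966, b = −0.25855.
Then c = 1408.2 − a·309 − b·339 = 1338.36.
At (132, 213): z_contact = 67.28 − 55.07 + 1338.36 = 1350.57 ft.
Depth below ground = 1406.4 − 1350.57 = 55.8 ft.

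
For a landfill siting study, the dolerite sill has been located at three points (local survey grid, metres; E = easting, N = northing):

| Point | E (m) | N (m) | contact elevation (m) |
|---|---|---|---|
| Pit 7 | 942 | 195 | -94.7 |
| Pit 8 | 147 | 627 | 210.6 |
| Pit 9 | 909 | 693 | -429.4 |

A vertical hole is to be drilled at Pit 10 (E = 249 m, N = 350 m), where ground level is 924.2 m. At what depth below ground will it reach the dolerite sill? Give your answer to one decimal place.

Let the plane be z = a·E + b·N + c.
Pit 8−Pit 7: −795a + 432b = 305.3;  Pit 9−Pit 7: −33a + 498b = −334.7.
Solving gives a = −0.77722, b = −0.72359.
Then c = -94.7 − a·942 − b·195 = 778.54.
At (249, 350): z_contact = −193.53 − 253.26 + 778.54 = 331.76 m.
Depth below ground = 924.2 − 331.76 = 592.4 m.

592.4 m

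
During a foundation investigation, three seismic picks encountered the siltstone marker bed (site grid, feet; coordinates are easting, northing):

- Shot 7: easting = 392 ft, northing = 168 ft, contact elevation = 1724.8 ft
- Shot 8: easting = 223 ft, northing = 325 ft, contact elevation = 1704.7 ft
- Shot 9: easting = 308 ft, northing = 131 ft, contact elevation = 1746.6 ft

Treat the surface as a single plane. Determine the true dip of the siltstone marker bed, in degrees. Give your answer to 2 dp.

17.16°

Two edge vectors: Shot 7→Shot 8 = (-169, 157, -20.1), Shot 7→Shot 9 = (-84, -37, 21.8).
Normal n = (Shot 7→Shot 8) × (Shot 7→Shot 9) = (2678.9, 5372.6, 19441).
So ∂z/∂easting = −n_x/n_z = −0.13780 and ∂z/∂northing = −n_y/n_z = −0.27635.
Gradient magnitude |∇z| = √(a² + b²) = √(0.01899 + 0.07637) = 0.30880.
True dip = arctan(0.30880) = 17.16°, dipping toward NNE (azimuth ≈ 027°).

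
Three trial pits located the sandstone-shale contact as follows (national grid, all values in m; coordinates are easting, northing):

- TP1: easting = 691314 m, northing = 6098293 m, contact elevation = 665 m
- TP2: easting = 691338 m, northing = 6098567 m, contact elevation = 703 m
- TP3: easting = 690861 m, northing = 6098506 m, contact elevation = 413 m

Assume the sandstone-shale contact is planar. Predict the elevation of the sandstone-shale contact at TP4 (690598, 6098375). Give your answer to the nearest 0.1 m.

Two edge vectors: TP1→TP2 = (24, 274, 38), TP1→TP3 = (-453, 213, -252).
Normal n = (TP1→TP2) × (TP1→TP3) = (-77142, -11166, 129234).
So ∂z/∂easting = −n_x/n_z = 0.596917220 and ∂z/∂northing = −n_y/n_z = 0.086401411.
Intercept c from TP1: 665 − 412657.23 − 526901.12 = −938893.35.
At (690598, 6098375): z = 412229.8 + 526908.2 − 938893.35 = 244.7 m.

244.7 m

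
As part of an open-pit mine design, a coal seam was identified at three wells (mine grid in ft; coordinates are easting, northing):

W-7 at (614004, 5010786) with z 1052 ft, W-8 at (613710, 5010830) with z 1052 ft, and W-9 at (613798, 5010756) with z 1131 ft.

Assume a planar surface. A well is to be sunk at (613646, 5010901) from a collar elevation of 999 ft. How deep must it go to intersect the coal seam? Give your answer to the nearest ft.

27 ft

Let the plane be z = a·easting + b·northing + c.
W-8−W-7: −294a + 44b = 0;  W-9−W-7: −206a − 30b = 79.
Solving gives a = −0.19436368, b = −1.29870275.
Then c = 1052 − a·614004 − b·5010786 = 6627913.64.
At (613646, 5010901): z_contact = −119270.5 − 6507670.9 + 6627913.64 = 972.2 ft.
Depth below ground = 999 − 972.2 = 27 ft.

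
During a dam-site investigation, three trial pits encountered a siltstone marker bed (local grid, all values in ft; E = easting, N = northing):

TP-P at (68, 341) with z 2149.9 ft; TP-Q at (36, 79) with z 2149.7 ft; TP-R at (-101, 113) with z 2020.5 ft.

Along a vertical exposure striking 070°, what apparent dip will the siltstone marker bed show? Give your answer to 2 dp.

39.43°

Let the plane be z = a·E + b·N + c.
TP-Q−TP-P: −32a − 262b = −0.2;  TP-R−TP-P: −169a − 228b = −129.4.
Solving gives a = 0.91550, b = −0.11105.
Unit vector along 070° is (sin 70°, cos 70°) = (0.9397, 0.3420).
Slope in that direction = a·(0.9397) + b·(0.3420) = 0.82231.
Apparent dip = arctan|0.82231| = 39.43° (true dip is 42.7°, so apparent ≤ true as expected).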